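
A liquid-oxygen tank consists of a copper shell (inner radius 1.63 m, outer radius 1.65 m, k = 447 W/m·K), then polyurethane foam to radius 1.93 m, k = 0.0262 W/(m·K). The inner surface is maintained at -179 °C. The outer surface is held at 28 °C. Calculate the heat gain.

Q = 775 W

Series thermal resistances, inner to outer:
  R_copper = (1/1.63 − 1/1.65)/(4πk) = 0.007436/(4π·447) = 1.324×10^-6 K/W
  R_polyurethane foam = (1/1.65 − 1/1.93)/(4πk) = 0.08793/(4π·0.0262) = 0.2671 K/W
ΣR = 1.324×10^-6 + 0.2671 = 0.2671 K/W
Q = ΔT/ΣR = (-179 °C − 28 °C)/0.2671 = -775 W
(Negative Q ⇒ heat flows inward; heat gain = 775 W.)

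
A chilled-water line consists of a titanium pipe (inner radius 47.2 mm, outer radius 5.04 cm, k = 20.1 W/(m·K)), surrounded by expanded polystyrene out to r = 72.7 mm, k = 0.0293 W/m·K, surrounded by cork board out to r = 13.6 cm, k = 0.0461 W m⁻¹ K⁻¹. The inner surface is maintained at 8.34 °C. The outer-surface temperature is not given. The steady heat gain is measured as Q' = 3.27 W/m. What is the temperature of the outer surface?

T_out = 21.9 °C

Sum the resistances:
  R'_titanium = ln(0.0504/0.0472)/(2πk) = 0.06560/(2π·20.1) = 5.194×10^-4 m·K/W
  R'_expanded polystyrene = ln(0.0727/0.0504)/(2πk) = 0.3664/(2π·0.0293) = 1.990 m·K/W
  R'_cork board = ln(0.136/0.0727)/(2πk) = 0.6263/(2π·0.0461) = 2.162 m·K/W
ΣR = 4.153 m·K/W
ΔT = Q'·ΣR = 3.27 × 4.153 = 13.58 K
Heat flows inward, so T_out = T_in + ΔT = 8.34 + 13.58 = 21.9 °C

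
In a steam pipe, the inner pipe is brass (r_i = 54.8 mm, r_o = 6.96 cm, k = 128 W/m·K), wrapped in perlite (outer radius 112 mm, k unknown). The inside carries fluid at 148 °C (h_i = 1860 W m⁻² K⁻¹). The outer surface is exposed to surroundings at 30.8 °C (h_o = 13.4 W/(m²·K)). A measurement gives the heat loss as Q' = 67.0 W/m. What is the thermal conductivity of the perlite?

k = 0.0461 W/m·K

ΣR = ΔT/Q' = |148 − 30.8|/67.0 = 1.749 m·K/W
Known resistances:
  R'_conv,in = 1/(2πr h) = 1/(2π·0.0548·1860) = 0.001561 m·K/W
  R'_brass = ln(0.0696/0.0548)/(2πk) = 0.2391/(2π·128) = 2.973×10^-4 m·K/W
  R'_conv,out = 1/(2πr h) = 1/(2π·0.112·13.4) = 0.1060 m·K/W
R_perlite = ΣR − ΣR_known = 1.749 − 0.1079 = 1.641 m·K/W
ln(r₂/r₁)/(2πk) = 1.641 ⇒ k = 0.4757/(2π·1.641) = 0.0461 W/m·K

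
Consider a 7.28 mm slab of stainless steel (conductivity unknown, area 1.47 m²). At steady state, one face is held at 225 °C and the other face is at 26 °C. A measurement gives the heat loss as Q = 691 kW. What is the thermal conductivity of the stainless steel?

k = 17.2 W/m·K

ΣR = ΔT/Q = |225 − 26|/6.91×10^5 = 2.880×10^-4 K/W
L/(kA) = 2.880×10^-4 ⇒ k = 0.00728/(2.880×10^-4·1.47) = 17.2 W/m·K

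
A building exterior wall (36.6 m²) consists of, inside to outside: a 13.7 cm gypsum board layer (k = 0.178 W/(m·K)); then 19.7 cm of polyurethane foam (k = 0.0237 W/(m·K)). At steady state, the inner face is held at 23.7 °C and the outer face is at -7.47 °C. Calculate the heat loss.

Treat each layer as a resistance in series:
  R_gypsum board = L/(kA) = 0.137/(0.178·36.6) = 0.02103 K/W
  R_polyurethane foam = L/(kA) = 0.197/(0.0237·36.6) = 0.2271 K/W
ΣR = 0.02103 + 0.2271 = 0.2481 K/W
Q = ΔT/ΣR = (23.7 °C − -7.47 °C)/0.2481 = 126 W

Q = 126 W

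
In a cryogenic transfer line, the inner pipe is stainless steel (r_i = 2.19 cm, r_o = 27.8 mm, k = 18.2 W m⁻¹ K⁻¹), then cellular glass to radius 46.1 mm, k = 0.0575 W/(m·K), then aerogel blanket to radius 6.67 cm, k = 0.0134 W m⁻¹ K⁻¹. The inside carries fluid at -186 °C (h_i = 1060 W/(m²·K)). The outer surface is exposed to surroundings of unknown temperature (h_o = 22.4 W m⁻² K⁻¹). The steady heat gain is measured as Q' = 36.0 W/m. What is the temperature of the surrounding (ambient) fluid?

T_out = 26.5 °C

Series resistances:
  R'_conv,in = 1/(2πr h) = 1/(2π·0.0219·1060) = 0.006856 m·K/W
  R'_stainless steel = ln(0.0278/0.0219)/(2πk) = 0.2385/(2π·18.2) = 0.002086 m·K/W
  R'_cellular glass = ln(0.0461/0.0278)/(2πk) = 0.5058/(2π·0.0575) = 1.400 m·K/W
  R'_aerogel blanket = ln(0.0667/0.0461)/(2πk) = 0.3694/(2π·0.0134) = 4.387 m·K/W
  R'_conv,out = 1/(2πr h) = 1/(2π·0.0667·22.4) = 0.1065 m·K/W
ΣR = 5.903 m·K/W
ΔT = Q'·ΣR = 36.0 × 5.903 = 212.5 K
Heat flows inward, so T_out = T_in + ΔT = -186 + 212.5 = 26.5 °C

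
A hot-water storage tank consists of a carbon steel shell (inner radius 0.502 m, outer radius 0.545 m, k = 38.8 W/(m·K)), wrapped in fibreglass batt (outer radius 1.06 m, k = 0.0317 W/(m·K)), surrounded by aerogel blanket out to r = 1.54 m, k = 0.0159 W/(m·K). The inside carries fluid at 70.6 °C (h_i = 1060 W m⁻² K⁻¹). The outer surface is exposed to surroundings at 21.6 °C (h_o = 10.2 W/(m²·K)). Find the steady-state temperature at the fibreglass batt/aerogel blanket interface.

T = 41.1 °C

Treat each layer as a resistance in series:
  R_conv,in = 1/(4πr²h) = 1/(4π·0.502²·1060) = 2.979×10^-4 K/W
  R_carbon steel = (1/0.502 − 1/0.545)/(4πk) = 0.1572/(4π·38.8) = 3.223×10^-4 K/W
  R_fibreglass batt = (1/0.545 − 1/1.06)/(4πk) = 0.8915/(4π·0.0317) = 2.238 K/W
  R_aerogel blanket = (1/1.06 − 1/1.54)/(4πk) = 0.2940/(4π·0.0159) = 1.472 K/W
  R_conv,out = 1/(4πr²h) = 1/(4π·1.54²·10.2) = 0.003290 K/W
ΣR = 2.979×10^-4 + 3.223×10^-4 + 2.238 + 1.472 + 0.003290 = 3.714 K/W
Q = ΔT/ΣR = (70.6 °C − 21.6 °C)/3.714 = 13.19 W
From the inner boundary to the fibreglass batt/aerogel blanket interface, ΣR_partial = 2.239 K/W.
T_interface = T_in − Q·ΣR_partial = 70.6 °C − (13.19)(2.239) = 41.1 °C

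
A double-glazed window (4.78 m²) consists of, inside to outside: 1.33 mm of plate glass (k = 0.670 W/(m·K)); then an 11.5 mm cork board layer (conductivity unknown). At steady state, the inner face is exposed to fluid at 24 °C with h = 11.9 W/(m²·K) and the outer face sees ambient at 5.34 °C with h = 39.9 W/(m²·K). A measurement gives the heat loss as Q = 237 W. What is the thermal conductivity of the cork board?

k = 0.0434 W/m·K

ΣR = ΔT/Q = |24 − 5.34|/237 = 0.07873 K/W
Known resistances:
  R_conv,in = 1/(hA) = 1/(11.9·4.78) = 0.01758 K/W
  R_plate glass = L/(kA) = 0.00133/(0.670·4.78) = 4.153×10^-4 K/W
  R_conv,out = 1/(hA) = 1/(39.9·4.78) = 0.005243 K/W
R_cork board = ΣR − ΣR_known = 0.07873 − 0.02324 = 0.05549 K/W
L/(kA) = 0.05549 ⇒ k = 0.0115/(0.05549·4.78) = 0.0434 W/m·K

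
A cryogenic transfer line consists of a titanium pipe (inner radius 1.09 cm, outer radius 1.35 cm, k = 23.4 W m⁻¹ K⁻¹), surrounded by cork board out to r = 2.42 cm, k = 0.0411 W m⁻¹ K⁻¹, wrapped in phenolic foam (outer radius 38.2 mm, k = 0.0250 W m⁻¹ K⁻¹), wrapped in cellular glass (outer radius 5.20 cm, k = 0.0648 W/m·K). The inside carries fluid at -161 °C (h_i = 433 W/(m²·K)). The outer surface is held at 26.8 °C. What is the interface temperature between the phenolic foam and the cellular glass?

Series thermal resistances, inner to outer:
  R'_conv,in = 1/(2πr h) = 1/(2π·0.0109·433) = 0.03372 m·K/W
  R'_titanium = ln(0.0135/0.0109)/(2πk) = 0.2139/(2π·23.4) = 0.001455 m·K/W
  R'_cork board = ln(0.0242/0.0135)/(2πk) = 0.5837/(2π·0.0411) = 2.260 m·K/W
  R'_phenolic foam = ln(0.0382/0.0242)/(2πk) = 0.4565/(2π·0.0250) = 2.906 m·K/W
  R'_cellular glass = ln(0.0520/0.0382)/(2πk) = 0.3084/(2π·0.0648) = 0.7575 m·K/W
ΣR = 0.03372 + 0.001455 + 2.260 + 2.906 + 0.7575 = 5.959 m·K/W
Q' = ΔT/ΣR = (-161 °C − 26.8 °C)/5.959 = -31.52 W/m
From the inner boundary to the phenolic foam/cellular glass interface, ΣR_partial = 5.201 m·K/W.
T_interface = T_in − Q'·ΣR_partial = -161 °C − (-31.52)(5.201) = 2.9 °C

T = 2.9 °C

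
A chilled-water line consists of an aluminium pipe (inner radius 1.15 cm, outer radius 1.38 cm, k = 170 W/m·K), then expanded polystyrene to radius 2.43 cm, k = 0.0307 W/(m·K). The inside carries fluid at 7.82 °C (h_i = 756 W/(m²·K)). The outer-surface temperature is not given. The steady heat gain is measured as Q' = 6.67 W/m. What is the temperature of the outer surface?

Series resistances:
  R'_conv,in = 1/(2πr h) = 1/(2π·0.0115·756) = 0.01831 m·K/W
  R'_aluminium = ln(0.0138/0.0115)/(2πk) = 0.1823/(2π·170) = 1.707×10^-4 m·K/W
  R'_expanded polystyrene = ln(0.0243/0.0138)/(2πk) = 0.5658/(2π·0.0307) = 2.933 m·K/W
ΣR = 2.952 m·K/W
ΔT = Q'·ΣR = 6.67 × 2.952 = 19.69 K
Heat flows inward, so T_out = T_in + ΔT = 7.82 + 19.69 = 27.5 °C

T_out = 27.5 °C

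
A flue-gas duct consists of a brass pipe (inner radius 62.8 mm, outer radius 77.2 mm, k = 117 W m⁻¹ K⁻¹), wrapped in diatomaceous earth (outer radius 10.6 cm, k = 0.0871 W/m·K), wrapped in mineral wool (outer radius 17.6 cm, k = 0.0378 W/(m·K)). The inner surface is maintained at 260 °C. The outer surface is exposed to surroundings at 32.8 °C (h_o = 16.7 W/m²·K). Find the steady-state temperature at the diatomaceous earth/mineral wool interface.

Resistance network (inner→outer):
  R'_brass = ln(0.0772/0.0628)/(2πk) = 0.2064/(2π·117) = 2.808×10^-4 m·K/W
  R'_diatomaceous earth = ln(0.106/0.0772)/(2πk) = 0.3170/(2π·0.0871) = 0.5793 m·K/W
  R'_mineral wool = ln(0.176/0.106)/(2πk) = 0.5070/(2π·0.0378) = 2.135 m·K/W
  R'_conv,out = 1/(2πr h) = 1/(2π·0.176·16.7) = 0.05415 m·K/W
ΣR = 2.808×10^-4 + 0.5793 + 2.135 + 0.05415 = 2.769 m·K/W
Q' = ΔT/ΣR = (260 °C − 32.8 °C)/2.769 = 82.05 W/m
From the inner boundary to the diatomaceous earth/mineral wool interface, ΣR_partial = 0.5796 m·K/W.
T_interface = T_in − Q'·ΣR_partial = 260 °C − (82.05)(0.5796) = 212 °C

T = 212 °C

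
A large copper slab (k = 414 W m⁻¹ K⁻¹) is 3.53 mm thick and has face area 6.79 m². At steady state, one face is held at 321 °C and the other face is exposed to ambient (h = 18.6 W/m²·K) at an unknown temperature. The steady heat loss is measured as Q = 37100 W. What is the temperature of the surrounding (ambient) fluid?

T_out = 27.2 °C

Sum the resistances:
  R_copper = L/(kA) = 0.00353/(414·6.79) = 1.256×10^-6 K/W
  R_conv,out = 1/(hA) = 1/(18.6·6.79) = 0.007918 K/W
ΣR = 0.007919 K/W
ΔT = Q·ΣR = 37100 × 0.007919 = 293.8 K
Heat flows outward, so T_out = T_in − ΔT = 321 − 293.8 = 27.2 °C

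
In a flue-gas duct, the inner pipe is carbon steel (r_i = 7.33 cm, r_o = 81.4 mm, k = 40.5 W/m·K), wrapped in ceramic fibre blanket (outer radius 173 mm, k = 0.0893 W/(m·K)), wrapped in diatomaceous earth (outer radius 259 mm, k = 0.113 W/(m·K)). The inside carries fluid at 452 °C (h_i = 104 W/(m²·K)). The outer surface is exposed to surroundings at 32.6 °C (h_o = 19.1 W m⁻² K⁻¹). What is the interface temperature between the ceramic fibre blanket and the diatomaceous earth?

Resistance network (inner→outer):
  R'_conv,in = 1/(2πr h) = 1/(2π·0.0733·104) = 0.02088 m·K/W
  R'_carbon steel = ln(0.0814/0.0733)/(2πk) = 0.1048/(2π·40.5) = 4.119×10^-4 m·K/W
  R'_ceramic fibre blanket = ln(0.173/0.0814)/(2πk) = 0.7539/(2π·0.0893) = 1.344 m·K/W
  R'_diatomaceous earth = ln(0.259/0.173)/(2πk) = 0.4035/(2π·0.113) = 0.5684 m·K/W
  R'_conv,out = 1/(2πr h) = 1/(2π·0.259·19.1) = 0.03217 m·K/W
ΣR = 0.02088 + 4.119×10^-4 + 1.344 + 0.5684 + 0.03217 = 1.966 m·K/W
Q' = ΔT/ΣR = (452 °C − 32.6 °C)/1.966 = 213.3 W/m
From the inner boundary to the ceramic fibre blanket/diatomaceous earth interface, ΣR_partial = 1.365 m·K/W.
T_interface = T_in − Q'·ΣR_partial = 452 °C − (213.3)(1.365) = 161 °C

T = 161 °C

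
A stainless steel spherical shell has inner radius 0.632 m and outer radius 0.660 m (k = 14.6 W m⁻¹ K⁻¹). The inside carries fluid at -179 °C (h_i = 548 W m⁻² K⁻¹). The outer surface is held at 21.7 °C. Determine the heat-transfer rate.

Resistance network (inner→outer):
  R_conv,in = 1/(4πr²h) = 1/(4π·0.632²·548) = 3.636×10^-4 K/W
  R_stainless steel = (1/0.632 − 1/0.660)/(4πk) = 0.06713/(4π·14.6) = 3.659×10^-4 K/W
ΣR = 3.636×10^-4 + 3.659×10^-4 = 7.295×10^-4 K/W
Q = ΔT/ΣR = (-179 °C − 21.7 °C)/7.295×10^-4 = -2.75×10^5 W
(Negative Q ⇒ heat flows inward; heat gain = 2.75×10^5 W.)

Q = 2.75×10^5 W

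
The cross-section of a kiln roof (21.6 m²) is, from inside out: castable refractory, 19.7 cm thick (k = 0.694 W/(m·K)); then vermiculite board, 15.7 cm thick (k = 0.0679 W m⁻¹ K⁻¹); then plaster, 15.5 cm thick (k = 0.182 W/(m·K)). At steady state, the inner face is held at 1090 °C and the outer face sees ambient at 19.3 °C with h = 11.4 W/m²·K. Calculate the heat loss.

Q = 6.54 kW

Resistance network (inner→outer):
  R_castable refractory = L/(kA) = 0.197/(0.694·21.6) = 0.01314 K/W
  R_vermiculite board = L/(kA) = 0.157/(0.0679·21.6) = 0.1070 K/W
  R_plaster = L/(kA) = 0.155/(0.182·21.6) = 0.03943 K/W
  R_conv,out = 1/(hA) = 1/(11.4·21.6) = 0.004061 K/W
ΣR = 0.01314 + 0.1070 + 0.03943 + 0.004061 = 0.1636 K/W
Q = ΔT/ΣR = (1090 °C − 19.3 °C)/0.1636 = 6540 W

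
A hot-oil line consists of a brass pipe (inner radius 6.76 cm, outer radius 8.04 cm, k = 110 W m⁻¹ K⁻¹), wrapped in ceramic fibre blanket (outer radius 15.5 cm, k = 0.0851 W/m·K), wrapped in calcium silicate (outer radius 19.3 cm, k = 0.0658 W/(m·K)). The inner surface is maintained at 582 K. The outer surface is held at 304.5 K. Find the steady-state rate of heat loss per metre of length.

Q' = 158 W/m

Treat each layer as a resistance in series:
  R'_brass = ln(0.0804/0.0676)/(2πk) = 0.1734/(2π·110) = 2.509×10^-4 m·K/W
  R'_ceramic fibre blanket = ln(0.155/0.0804)/(2πk) = 0.6564/(2π·0.0851) = 1.228 m·K/W
  R'_calcium silicate = ln(0.193/0.155)/(2πk) = 0.2193/(2π·0.0658) = 0.5304 m·K/W
ΣR = 2.509×10^-4 + 1.228 + 0.5304 = 1.759 m·K/W
Q' = ΔT/ΣR = (582 K − 304.5 K)/1.759 = 158 W/m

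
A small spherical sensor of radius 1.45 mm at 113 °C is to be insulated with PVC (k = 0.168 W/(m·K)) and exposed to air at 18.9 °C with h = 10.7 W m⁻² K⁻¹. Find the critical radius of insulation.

For a sphere, r_cr = 2k_ins/h = 2·0.168/10.7 = 0.0314 m = 3.14 cm

r_cr = 3.14 cm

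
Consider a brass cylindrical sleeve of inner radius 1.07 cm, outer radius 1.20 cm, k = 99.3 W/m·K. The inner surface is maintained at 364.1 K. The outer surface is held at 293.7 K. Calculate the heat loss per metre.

Q' = 383 kW/m

Q' = 2πk·ΔT/ln(r₂/r₁) = 2π × 99.3 × 70.4 / ln(0.0120/0.0107) = 3.83×10^5 W/m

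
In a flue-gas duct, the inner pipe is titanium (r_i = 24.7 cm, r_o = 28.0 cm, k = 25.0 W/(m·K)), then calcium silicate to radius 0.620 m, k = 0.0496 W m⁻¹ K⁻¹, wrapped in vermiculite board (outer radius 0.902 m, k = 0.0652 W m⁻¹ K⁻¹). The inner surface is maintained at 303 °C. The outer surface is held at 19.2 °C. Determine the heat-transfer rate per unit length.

Q' = 81.9 W/m

Resistance network (inner→outer):
  R'_titanium = ln(0.280/0.247)/(2πk) = 0.1254/(2π·25.0) = 7.983×10^-4 m·K/W
  R'_calcium silicate = ln(0.620/0.280)/(2πk) = 0.7949/(2π·0.0496) = 2.551 m·K/W
  R'_vermiculite board = ln(0.902/0.620)/(2πk) = 0.3749/(2π·0.0652) = 0.9151 m·K/W
ΣR = 7.983×10^-4 + 2.551 + 0.9151 = 3.467 m·K/W
Q' = ΔT/ΣR = (303 °C − 19.2 °C)/3.467 = 81.9 W/m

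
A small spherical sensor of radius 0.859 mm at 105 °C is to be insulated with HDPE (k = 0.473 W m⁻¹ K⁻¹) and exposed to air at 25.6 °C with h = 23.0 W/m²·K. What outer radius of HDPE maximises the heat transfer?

For a sphere, r_cr = 2k_ins/h = 2·0.473/23.0 = 0.0411 m = 4.11 cm

r_cr = 4.11 cm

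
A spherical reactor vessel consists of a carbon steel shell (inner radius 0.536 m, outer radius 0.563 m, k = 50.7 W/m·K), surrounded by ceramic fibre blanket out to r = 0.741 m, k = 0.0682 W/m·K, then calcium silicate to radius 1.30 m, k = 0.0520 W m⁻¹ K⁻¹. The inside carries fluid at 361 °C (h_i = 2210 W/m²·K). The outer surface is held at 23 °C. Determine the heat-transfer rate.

Series thermal resistances, inner to outer:
  R_conv,in = 1/(4πr²h) = 1/(4π·0.536²·2210) = 1.253×10^-4 K/W
  R_carbon steel = (1/0.536 − 1/0.563)/(4πk) = 0.08947/(4π·50.7) = 1.404×10^-4 K/W
  R_ceramic fibre blanket = (1/0.563 − 1/0.741)/(4πk) = 0.4267/(4π·0.0682) = 0.4979 K/W
  R_calcium silicate = (1/0.741 − 1/1.30)/(4πk) = 0.5803/(4π·0.0520) = 0.8880 K/W
ΣR = 1.253×10^-4 + 1.404×10^-4 + 0.4979 + 0.8880 = 1.386 K/W
Q = ΔT/ΣR = (361 °C − 23 °C)/1.386 = 244 W

Q = 244 W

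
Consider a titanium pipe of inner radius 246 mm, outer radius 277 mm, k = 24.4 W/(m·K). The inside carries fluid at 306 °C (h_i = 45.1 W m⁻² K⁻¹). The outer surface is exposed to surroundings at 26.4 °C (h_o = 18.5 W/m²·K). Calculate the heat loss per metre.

Treat each layer as a resistance in series:
  R'_conv,in = 1/(2πr h) = 1/(2π·0.246·45.1) = 0.01435 m·K/W
  R'_titanium = ln(0.277/0.246)/(2πk) = 0.1187/(2π·24.4) = 7.742×10^-4 m·K/W
  R'_conv,out = 1/(2πr h) = 1/(2π·0.277·18.5) = 0.03106 m·K/W
ΣR = 0.01435 + 7.742×10^-4 + 0.03106 = 0.04618 m·K/W
Q' = ΔT/ΣR = (306 °C − 26.4 °C)/0.04618 = 6050 W/m

Q' = 6050 W/m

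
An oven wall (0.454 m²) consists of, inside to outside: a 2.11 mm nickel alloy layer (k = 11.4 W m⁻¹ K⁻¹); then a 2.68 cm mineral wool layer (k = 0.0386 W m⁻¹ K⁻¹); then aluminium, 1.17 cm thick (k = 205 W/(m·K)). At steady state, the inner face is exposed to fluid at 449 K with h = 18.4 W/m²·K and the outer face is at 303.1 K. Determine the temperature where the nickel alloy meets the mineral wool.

Resistance network (inner→outer):
  R_conv,in = 1/(hA) = 1/(18.4·0.454) = 0.1197 K/W
  R_nickel alloy = L/(kA) = 0.00211/(11.4·0.454) = 4.077×10^-4 K/W
  R_mineral wool = L/(kA) = 0.0268/(0.0386·0.454) = 1.529 K/W
  R_aluminium = L/(kA) = 0.0117/(205·0.454) = 1.257×10^-4 K/W
ΣR = 0.1197 + 4.077×10^-4 + 1.529 + 1.257×10^-4 = 1.649 K/W
Q = ΔT/ΣR = (449 K − 303.1 K)/1.649 = 88.48 W
From the inner boundary to the nickel alloy/mineral wool interface, ΣR_partial = 0.1201 K/W.
T_interface = T_in − Q·ΣR_partial = 449 K − (88.48)(0.1201) = 438 K

T = 438 K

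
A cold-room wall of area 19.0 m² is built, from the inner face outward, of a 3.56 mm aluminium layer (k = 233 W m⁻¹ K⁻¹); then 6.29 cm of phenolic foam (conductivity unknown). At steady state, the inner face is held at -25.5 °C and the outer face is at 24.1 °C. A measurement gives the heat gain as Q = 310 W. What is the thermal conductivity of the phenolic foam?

k = 0.0207 W/m·K

ΣR = ΔT/Q = |-25.5 − 24.1|/310 = 0.1600 K/W
Known resistances:
  R_aluminium = L/(kA) = 0.00356/(233·19.0) = 8.042×10^-7 K/W
R_phenolic foam = ΣR − ΣR_known = 0.1600 − 8.042×10^-7 = 0.1600 K/W
L/(kA) = 0.1600 ⇒ k = 0.0629/(0.1600·19.0) = 0.0207 W/m·K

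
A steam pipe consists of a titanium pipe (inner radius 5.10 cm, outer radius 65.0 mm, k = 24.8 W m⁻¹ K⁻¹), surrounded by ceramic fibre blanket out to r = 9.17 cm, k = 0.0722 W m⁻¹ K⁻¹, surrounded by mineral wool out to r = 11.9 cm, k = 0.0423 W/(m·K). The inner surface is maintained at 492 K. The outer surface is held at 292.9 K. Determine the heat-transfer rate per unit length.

Treat each layer as a resistance in series:
  R'_titanium = ln(0.0650/0.0510)/(2πk) = 0.2426/(2π·24.8) = 0.001557 m·K/W
  R'_ceramic fibre blanket = ln(0.0917/0.0650)/(2πk) = 0.3441/(2π·0.0722) = 0.7586 m·K/W
  R'_mineral wool = ln(0.119/0.0917)/(2πk) = 0.2606/(2π·0.0423) = 0.9805 m·K/W
ΣR = 0.001557 + 0.7586 + 0.9805 = 1.741 m·K/W
Q' = ΔT/ΣR = (492 K − 292.9 K)/1.741 = 114 W/m

Q' = 114 W/m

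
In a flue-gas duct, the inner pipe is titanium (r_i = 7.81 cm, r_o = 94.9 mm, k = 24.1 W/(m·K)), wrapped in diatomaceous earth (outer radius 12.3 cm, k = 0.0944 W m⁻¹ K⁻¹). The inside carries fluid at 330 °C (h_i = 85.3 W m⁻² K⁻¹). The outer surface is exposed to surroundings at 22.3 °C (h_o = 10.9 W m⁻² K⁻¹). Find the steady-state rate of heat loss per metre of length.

Q' = 529 W/m

Treat each layer as a resistance in series:
  R'_conv,in = 1/(2πr h) = 1/(2π·0.0781·85.3) = 0.02389 m·K/W
  R'_titanium = ln(0.0949/0.0781)/(2πk) = 0.1948/(2π·24.1) = 0.001287 m·K/W
  R'_diatomaceous earth = ln(0.123/0.0949)/(2πk) = 0.2594/(2π·0.0944) = 0.4373 m·K/W
  R'_conv,out = 1/(2πr h) = 1/(2π·0.123·10.9) = 0.1187 m·K/W
ΣR = 0.02389 + 0.001287 + 0.4373 + 0.1187 = 0.5812 m·K/W
Q' = ΔT/ΣR = (330 °C − 22.3 °C)/0.5812 = 529 W/m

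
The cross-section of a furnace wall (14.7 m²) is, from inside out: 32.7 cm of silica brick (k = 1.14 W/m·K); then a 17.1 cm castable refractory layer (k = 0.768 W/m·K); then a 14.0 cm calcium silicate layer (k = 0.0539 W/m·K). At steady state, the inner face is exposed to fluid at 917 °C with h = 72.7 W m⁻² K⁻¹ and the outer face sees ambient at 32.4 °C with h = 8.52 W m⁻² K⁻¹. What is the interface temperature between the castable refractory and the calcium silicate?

Resistance network (inner→outer):
  R_conv,in = 1/(hA) = 1/(72.7·14.7) = 9.357×10^-4 K/W
  R_silica brick = L/(kA) = 0.327/(1.14·14.7) = 0.01951 K/W
  R_castable refractory = L/(kA) = 0.171/(0.768·14.7) = 0.01515 K/W
  R_calcium silicate = L/(kA) = 0.140/(0.0539·14.7) = 0.1767 K/W
  R_conv,out = 1/(hA) = 1/(8.52·14.7) = 0.007984 K/W
ΣR = 9.357×10^-4 + 0.01951 + 0.01515 + 0.1767 + 0.007984 = 0.2203 K/W
Q = ΔT/ΣR = (917 °C − 32.4 °C)/0.2203 = 4015 W
From the inner boundary to the castable refractory/calcium silicate interface, ΣR_partial = 0.03560 K/W.
T_interface = T_in − Q·ΣR_partial = 917 °C − (4015)(0.03560) = 774 °C

T = 774 °C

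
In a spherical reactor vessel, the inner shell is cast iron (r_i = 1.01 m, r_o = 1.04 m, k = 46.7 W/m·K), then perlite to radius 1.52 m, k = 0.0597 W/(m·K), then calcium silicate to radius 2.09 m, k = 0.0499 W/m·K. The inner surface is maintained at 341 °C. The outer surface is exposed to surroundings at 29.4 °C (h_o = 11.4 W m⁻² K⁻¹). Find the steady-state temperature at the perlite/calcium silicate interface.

T = 159 °C

Resistance network (inner→outer):
  R_cast iron = (1/1.01 − 1/1.04)/(4πk) = 0.02856/(4π·46.7) = 4.867×10^-5 K/W
  R_perlite = (1/1.04 − 1/1.52)/(4πk) = 0.3036/(4π·0.0597) = 0.4047 K/W
  R_calcium silicate = (1/1.52 − 1/2.09)/(4πk) = 0.1794/(4π·0.0499) = 0.2861 K/W
  R_conv,out = 1/(4πr²h) = 1/(4π·2.09²·11.4) = 0.001598 K/W
ΣR = 4.867×10^-5 + 0.4047 + 0.2861 + 0.001598 = 0.6924 K/W
Q = ΔT/ΣR = (341 °C − 29.4 °C)/0.6924 = 450.0 W
From the inner boundary to the perlite/calcium silicate interface, ΣR_partial = 0.4047 K/W.
T_interface = T_in − Q·ΣR_partial = 341 °C − (450.0)(0.4047) = 159 °C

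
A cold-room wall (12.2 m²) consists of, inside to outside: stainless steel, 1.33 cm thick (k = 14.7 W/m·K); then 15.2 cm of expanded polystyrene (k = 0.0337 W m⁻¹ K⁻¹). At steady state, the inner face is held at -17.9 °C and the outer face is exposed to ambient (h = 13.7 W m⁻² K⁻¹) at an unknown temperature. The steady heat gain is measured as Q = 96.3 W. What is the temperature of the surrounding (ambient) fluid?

Series resistances:
  R_stainless steel = L/(kA) = 0.0133/(14.7·12.2) = 7.416×10^-5 K/W
  R_expanded polystyrene = L/(kA) = 0.152/(0.0337·12.2) = 0.3697 K/W
  R_conv,out = 1/(hA) = 1/(13.7·12.2) = 0.005983 K/W
ΣR = 0.3758 K/W
ΔT = Q·ΣR = 96.3 × 0.3758 = 36.19 K
Heat flows inward, so T_out = T_in + ΔT = -17.9 + 36.19 = 18.3 °C

T_out = 18.3 °C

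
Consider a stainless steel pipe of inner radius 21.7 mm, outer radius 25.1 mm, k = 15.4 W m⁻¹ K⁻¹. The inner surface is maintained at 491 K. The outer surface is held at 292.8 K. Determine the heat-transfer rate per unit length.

Q' = 2πk·ΔT/ln(r₂/r₁) = 2π × 15.4 × 198.2 / ln(0.0251/0.0217) = 1.32×10^5 W/m

Q' = 1.32×10^5 W/m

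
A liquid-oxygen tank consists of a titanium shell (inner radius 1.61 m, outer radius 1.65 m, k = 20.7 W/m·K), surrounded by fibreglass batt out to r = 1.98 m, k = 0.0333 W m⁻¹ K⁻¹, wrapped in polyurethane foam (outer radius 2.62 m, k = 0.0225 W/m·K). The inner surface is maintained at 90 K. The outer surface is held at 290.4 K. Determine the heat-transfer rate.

Q = 296 W

Resistance network (inner→outer):
  R_titanium = (1/1.61 − 1/1.65)/(4πk) = 0.01506/(4π·20.7) = 5.789×10^-5 K/W
  R_fibreglass batt = (1/1.65 − 1/1.98)/(4πk) = 0.1010/(4π·0.0333) = 0.2414 K/W
  R_polyurethane foam = (1/1.98 − 1/2.62)/(4πk) = 0.1234/(4π·0.0225) = 0.4363 K/W
ΣR = 5.789×10^-5 + 0.2414 + 0.4363 = 0.6778 K/W
Q = ΔT/ΣR = (90 K − 290.4 K)/0.6778 = -296 W
(Negative Q ⇒ heat flows inward; heat gain = 296 W.)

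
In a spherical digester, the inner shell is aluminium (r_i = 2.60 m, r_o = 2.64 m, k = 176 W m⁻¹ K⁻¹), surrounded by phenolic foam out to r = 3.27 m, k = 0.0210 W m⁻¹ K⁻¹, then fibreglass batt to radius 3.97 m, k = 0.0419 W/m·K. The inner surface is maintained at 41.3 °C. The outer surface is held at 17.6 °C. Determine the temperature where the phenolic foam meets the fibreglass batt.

T = 24.0 °C

Treat each layer as a resistance in series:
  R_aluminium = (1/2.60 − 1/2.64)/(4πk) = 0.005828/(4π·176) = 2.635×10^-6 K/W
  R_phenolic foam = (1/2.64 − 1/3.27)/(4πk) = 0.07298/(4π·0.0210) = 0.2765 K/W
  R_fibreglass batt = (1/3.27 − 1/3.97)/(4πk) = 0.05392/(4π·0.0419) = 0.1024 K/W
ΣR = 2.635×10^-6 + 0.2765 + 0.1024 = 0.3789 K/W
Q = ΔT/ΣR = (41.3 °C − 17.6 °C)/0.3789 = 62.55 W
From the inner boundary to the phenolic foam/fibreglass batt interface, ΣR_partial = 0.2765 K/W.
T_interface = T_in − Q·ΣR_partial = 41.3 °C − (62.55)(0.2765) = 24.0 °C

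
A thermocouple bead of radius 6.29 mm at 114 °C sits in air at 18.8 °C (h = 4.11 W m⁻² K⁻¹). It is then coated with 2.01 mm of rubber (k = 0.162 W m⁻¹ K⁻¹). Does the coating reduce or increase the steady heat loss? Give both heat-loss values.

Critical radius for a sphere: r_cr = 2k/h = 0.0788 m = 7.88 cm.
Outer radius after coating: r₂ = 0.00629 + 0.00201 = 0.00830 m.
Since r₁ < r_cr and r₂ ≤ r_cr, the coating moves toward the maximum at r_cr — heat loss rises.
Bare: R = 1/(4πr₁²h) = 489.4 K/W; Q = 95.2/489.4 = 0.195 W.
Coated: R = R_cond + R_conv = 300.0 K/W; Q = 95.2/300.0 = 0.317 W.

increases: 0.195 → 0.317 W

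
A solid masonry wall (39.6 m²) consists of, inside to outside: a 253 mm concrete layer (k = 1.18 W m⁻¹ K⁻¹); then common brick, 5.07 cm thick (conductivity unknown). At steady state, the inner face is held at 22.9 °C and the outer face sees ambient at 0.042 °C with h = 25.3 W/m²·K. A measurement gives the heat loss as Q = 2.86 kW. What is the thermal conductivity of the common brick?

ΣR = ΔT/Q = |22.9 − 0.042|/2860 = 0.007992 K/W
Known resistances:
  R_concrete = L/(kA) = 0.253/(1.18·39.6) = 0.005414 K/W
  R_conv,out = 1/(hA) = 1/(25.3·39.6) = 9.981×10^-4 K/W
R_common brick = ΣR − ΣR_known = 0.007992 − 0.006412 = 0.001580 K/W
L/(kA) = 0.001580 ⇒ k = 0.0507/(0.001580·39.6) = 0.810 W/m·K

k = 0.810 W/m·K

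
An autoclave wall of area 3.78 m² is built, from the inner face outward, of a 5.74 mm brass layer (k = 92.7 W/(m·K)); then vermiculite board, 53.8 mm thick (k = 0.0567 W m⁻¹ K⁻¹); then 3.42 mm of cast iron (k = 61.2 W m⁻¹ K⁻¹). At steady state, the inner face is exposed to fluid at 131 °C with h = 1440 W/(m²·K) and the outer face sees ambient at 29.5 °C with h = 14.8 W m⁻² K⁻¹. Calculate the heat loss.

Q = 377 W

Resistance network (inner→outer):
  R_conv,in = 1/(hA) = 1/(1440·3.78) = 1.837×10^-4 K/W
  R_brass = L/(kA) = 0.00574/(92.7·3.78) = 1.638×10^-5 K/W
  R_vermiculite board = L/(kA) = 0.0538/(0.0567·3.78) = 0.2510 K/W
  R_cast iron = L/(kA) = 0.00342/(61.2·3.78) = 1.478×10^-5 K/W
  R_conv,out = 1/(hA) = 1/(14.8·3.78) = 0.01788 K/W
ΣR = 1.837×10^-4 + 1.638×10^-5 + 0.2510 + 1.478×10^-5 + 0.01788 = 0.2691 K/W
Q = ΔT/ΣR = (131 °C − 29.5 °C)/0.2691 = 377 W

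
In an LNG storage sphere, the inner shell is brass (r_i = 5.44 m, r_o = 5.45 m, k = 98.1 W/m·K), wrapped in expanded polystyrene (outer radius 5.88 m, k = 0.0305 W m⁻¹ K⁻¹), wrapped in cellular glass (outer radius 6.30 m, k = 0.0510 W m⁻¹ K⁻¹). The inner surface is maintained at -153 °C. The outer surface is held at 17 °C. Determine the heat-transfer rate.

Series thermal resistances, inner to outer:
  R_brass = (1/5.44 − 1/5.45)/(4πk) = 3.373×10^-4/(4π·98.1) = 2.736×10^-7 K/W
  R_expanded polystyrene = (1/5.45 − 1/5.88)/(4πk) = 0.01342/(4π·0.0305) = 0.03501 K/W
  R_cellular glass = (1/5.88 − 1/6.30)/(4πk) = 0.01134/(4π·0.0510) = 0.01769 K/W
ΣR = 2.736×10^-7 + 0.03501 + 0.01769 = 0.05270 K/W
Q = ΔT/ΣR = (-153 °C − 17 °C)/0.05270 = -3230 W
(Negative Q ⇒ heat flows inward; heat gain = 3230 W.)

Q = 3.23 kW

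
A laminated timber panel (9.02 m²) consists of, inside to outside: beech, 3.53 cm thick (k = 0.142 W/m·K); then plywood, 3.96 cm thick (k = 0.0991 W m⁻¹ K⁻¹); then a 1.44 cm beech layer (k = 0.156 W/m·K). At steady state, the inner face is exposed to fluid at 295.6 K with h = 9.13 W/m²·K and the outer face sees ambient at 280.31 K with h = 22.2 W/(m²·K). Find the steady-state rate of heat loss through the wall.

Q = 154 W

Treat each layer as a resistance in series:
  R_conv,in = 1/(hA) = 1/(9.13·9.02) = 0.01214 K/W
  R_beech = L/(kA) = 0.0353/(0.142·9.02) = 0.02756 K/W
  R_plywood = L/(kA) = 0.0396/(0.0991·9.02) = 0.04430 K/W
  R_beech = L/(kA) = 0.0144/(0.156·9.02) = 0.01023 K/W
  R_conv,out = 1/(hA) = 1/(22.2·9.02) = 0.004994 K/W
ΣR = 0.01214 + 0.02756 + 0.04430 + 0.01023 + 0.004994 = 0.09922 K/W
Q = ΔT/ΣR = (295.6 K − 280.31 K)/0.09922 = 154 W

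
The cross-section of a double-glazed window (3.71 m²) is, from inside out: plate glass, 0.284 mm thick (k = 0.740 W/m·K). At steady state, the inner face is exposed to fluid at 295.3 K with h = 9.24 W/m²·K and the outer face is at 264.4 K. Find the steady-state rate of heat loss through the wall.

Treat each layer as a resistance in series:
  R_conv,in = 1/(hA) = 1/(9.24·3.71) = 0.02917 K/W
  R_plate glass = L/(kA) = 2.84×10^-4/(0.740·3.71) = 1.034×10^-4 K/W
ΣR = 0.02917 + 1.034×10^-4 = 0.02927 K/W
Q = ΔT/ΣR = (295.3 K − 264.4 K)/0.02927 = 1060 W

Q = 1060 W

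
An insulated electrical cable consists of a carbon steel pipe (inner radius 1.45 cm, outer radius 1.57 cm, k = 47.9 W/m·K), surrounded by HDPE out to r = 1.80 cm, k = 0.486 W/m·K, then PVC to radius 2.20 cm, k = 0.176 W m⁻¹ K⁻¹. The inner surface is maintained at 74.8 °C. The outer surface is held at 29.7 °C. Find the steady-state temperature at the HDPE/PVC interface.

Treat each layer as a resistance in series:
  R'_carbon steel = ln(0.0157/0.0145)/(2πk) = 0.07951/(2π·47.9) = 2.642×10^-4 m·K/W
  R'_HDPE = ln(0.0180/0.0157)/(2πk) = 0.1367/(2π·0.486) = 0.04477 m·K/W
  R'_PVC = ln(0.0220/0.0180)/(2πk) = 0.2007/(2π·0.176) = 0.1815 m·K/W
ΣR = 2.642×10^-4 + 0.04477 + 0.1815 = 0.2265 m·K/W
Q' = ΔT/ΣR = (74.8 °C − 29.7 °C)/0.2265 = 199.1 W/m
From the inner boundary to the HDPE/PVC interface, ΣR_partial = 0.04503 m·K/W.
T_interface = T_in − Q'·ΣR_partial = 74.8 °C − (199.1)(0.04503) = 65.8 °C

T = 65.8 °C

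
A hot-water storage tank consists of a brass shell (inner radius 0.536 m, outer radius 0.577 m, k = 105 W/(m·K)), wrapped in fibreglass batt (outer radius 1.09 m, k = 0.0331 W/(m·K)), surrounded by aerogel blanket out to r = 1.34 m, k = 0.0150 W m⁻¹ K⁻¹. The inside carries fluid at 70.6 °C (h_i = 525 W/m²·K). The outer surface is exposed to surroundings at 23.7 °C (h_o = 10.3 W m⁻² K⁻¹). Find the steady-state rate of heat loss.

Q = 16.3 W

Resistance network (inner→outer):
  R_conv,in = 1/(4πr²h) = 1/(4π·0.536²·525) = 5.276×10^-4 K/W
  R_brass = (1/0.536 − 1/0.577)/(4πk) = 0.1326/(4π·105) = 1.005×10^-4 K/W
  R_fibreglass batt = (1/0.577 − 1/1.09)/(4πk) = 0.8157/(4π·0.0331) = 1.961 K/W
  R_aerogel blanket = (1/1.09 − 1/1.34)/(4πk) = 0.1712/(4π·0.0150) = 0.9080 K/W
  R_conv,out = 1/(4πr²h) = 1/(4π·1.34²·10.3) = 0.004303 K/W
ΣR = 5.276×10^-4 + 1.005×10^-4 + 1.961 + 0.9080 + 0.004303 = 2.874 K/W
Q = ΔT/ΣR = (70.6 °C − 23.7 °C)/2.874 = 16.3 W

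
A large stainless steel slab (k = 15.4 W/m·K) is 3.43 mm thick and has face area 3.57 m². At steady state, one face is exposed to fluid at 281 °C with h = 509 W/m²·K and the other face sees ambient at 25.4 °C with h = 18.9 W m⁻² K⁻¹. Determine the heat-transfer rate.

Treat each layer as a resistance in series:
  R_conv,in = 1/(hA) = 1/(509·3.57) = 5.503×10^-4 K/W
  R_stainless steel = L/(kA) = 0.00343/(15.4·3.57) = 6.239×10^-5 K/W
  R_conv,out = 1/(hA) = 1/(18.9·3.57) = 0.01482 K/W
ΣR = 5.503×10^-4 + 6.239×10^-5 + 0.01482 = 0.01543 K/W
Q = ΔT/ΣR = (281 °C − 25.4 °C)/0.01543 = 16600 W

Q = 16.6 kW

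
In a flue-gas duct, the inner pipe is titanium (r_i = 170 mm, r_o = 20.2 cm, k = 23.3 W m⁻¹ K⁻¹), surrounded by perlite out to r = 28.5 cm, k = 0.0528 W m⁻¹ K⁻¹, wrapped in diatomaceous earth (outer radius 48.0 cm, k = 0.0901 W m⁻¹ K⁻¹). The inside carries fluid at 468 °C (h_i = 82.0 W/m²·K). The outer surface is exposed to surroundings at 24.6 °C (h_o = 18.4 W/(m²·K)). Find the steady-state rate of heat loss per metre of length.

Resistance network (inner→outer):
  R'_conv,in = 1/(2πr h) = 1/(2π·0.170·82.0) = 0.01142 m·K/W
  R'_titanium = ln(0.202/0.170)/(2πk) = 0.1725/(2π·23.3) = 0.001178 m·K/W
  R'_perlite = ln(0.285/0.202)/(2πk) = 0.3442/(2π·0.0528) = 1.038 m·K/W
  R'_diatomaceous earth = ln(0.480/0.285)/(2πk) = 0.5213/(2π·0.0901) = 0.9208 m·K/W
  R'_conv,out = 1/(2πr h) = 1/(2π·0.480·18.4) = 0.01802 m·K/W
ΣR = 0.01142 + 0.001178 + 1.038 + 0.9208 + 0.01802 = 1.989 m·K/W
Q' = ΔT/ΣR = (468 °C − 24.6 °C)/1.989 = 223 W/m

Q' = 223 W/m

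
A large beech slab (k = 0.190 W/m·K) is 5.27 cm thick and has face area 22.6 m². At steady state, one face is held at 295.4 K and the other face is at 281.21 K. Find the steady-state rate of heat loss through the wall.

Q = kA·ΔT/L = 0.190 × 22.6 × |295.4 K − 281.21 K| / 0.0527 = 1160 W

Q = 1160 W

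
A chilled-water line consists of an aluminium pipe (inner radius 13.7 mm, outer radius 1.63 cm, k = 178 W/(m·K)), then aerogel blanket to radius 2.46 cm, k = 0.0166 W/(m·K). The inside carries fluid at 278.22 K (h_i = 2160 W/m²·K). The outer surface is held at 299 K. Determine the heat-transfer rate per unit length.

Q' = 5.26 W/m

Resistance network (inner→outer):
  R'_conv,in = 1/(2πr h) = 1/(2π·0.0137·2160) = 0.005378 m·K/W
  R'_aluminium = ln(0.0163/0.0137)/(2πk) = 0.1738/(2π·178) = 1.554×10^-4 m·K/W
  R'_aerogel blanket = ln(0.0246/0.0163)/(2πk) = 0.4116/(2π·0.0166) = 3.946 m·K/W
ΣR = 0.005378 + 1.554×10^-4 + 3.946 = 3.952 m·K/W
Q' = ΔT/ΣR = (278.22 K − 299 K)/3.952 = -5.26 W/m
(Negative Q' ⇒ heat flows inward; heat gain = 5.26 W/m.)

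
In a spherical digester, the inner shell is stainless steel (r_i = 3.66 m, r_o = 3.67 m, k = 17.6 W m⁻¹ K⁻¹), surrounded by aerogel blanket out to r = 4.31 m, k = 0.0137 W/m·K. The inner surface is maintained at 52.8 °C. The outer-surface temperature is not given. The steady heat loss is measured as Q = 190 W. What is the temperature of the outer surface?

T_out = 8.15 °C

Sum the resistances:
  R_stainless steel = (1/3.66 − 1/3.67)/(4πk) = 7.445×10^-4/(4π·17.6) = 3.366×10^-6 K/W
  R_aerogel blanket = (1/3.67 − 1/4.31)/(4πk) = 0.04046/(4π·0.0137) = 0.2350 K/W
ΣR = 0.2350 K/W
ΔT = Q·ΣR = 190 × 0.2350 = 44.65 K
Heat flows outward, so T_out = T_in − ΔT = 52.8 − 44.65 = 8.15 °C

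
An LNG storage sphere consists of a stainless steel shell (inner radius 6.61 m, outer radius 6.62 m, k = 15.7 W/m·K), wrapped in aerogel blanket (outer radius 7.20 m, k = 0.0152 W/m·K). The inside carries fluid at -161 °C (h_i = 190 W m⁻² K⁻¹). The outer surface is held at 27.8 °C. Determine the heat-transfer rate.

Q = 2960 W

Resistance network (inner→outer):
  R_conv,in = 1/(4πr²h) = 1/(4π·6.61²·190) = 9.586×10^-6 K/W
  R_stainless steel = (1/6.61 − 1/6.62)/(4πk) = 2.285×10^-4/(4π·15.7) = 1.158×10^-6 K/W
  R_aerogel blanket = (1/6.62 − 1/7.20)/(4πk) = 0.01217/(4π·0.0152) = 0.06371 K/W
ΣR = 9.586×10^-6 + 1.158×10^-6 + 0.06371 = 0.06372 K/W
Q = ΔT/ΣR = (-161 °C − 27.8 °C)/0.06372 = -2960 W
(Negative Q ⇒ heat flows inward; heat gain = 2960 W.)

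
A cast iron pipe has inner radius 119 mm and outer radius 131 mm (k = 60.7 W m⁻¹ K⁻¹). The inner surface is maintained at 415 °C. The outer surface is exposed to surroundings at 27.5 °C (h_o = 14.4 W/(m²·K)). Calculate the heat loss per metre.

Resistance network (inner→outer):
  R'_cast iron = ln(0.131/0.119)/(2πk) = 0.09607/(2π·60.7) = 2.519×10^-4 m·K/W
  R'_conv,out = 1/(2πr h) = 1/(2π·0.131·14.4) = 0.08437 m·K/W
ΣR = 2.519×10^-4 + 0.08437 = 0.08462 m·K/W
Q' = ΔT/ΣR = (415 °C − 27.5 °C)/0.08462 = 4580 W/m

Q' = 4.58 kW/m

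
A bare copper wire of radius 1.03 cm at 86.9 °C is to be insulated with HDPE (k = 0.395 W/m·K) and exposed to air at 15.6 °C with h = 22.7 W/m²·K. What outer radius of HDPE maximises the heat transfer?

r_cr = 1.74 cm

For a cylinder, r_cr = k_ins/h = 0.395/22.7 = 0.0174 m = 1.74 cm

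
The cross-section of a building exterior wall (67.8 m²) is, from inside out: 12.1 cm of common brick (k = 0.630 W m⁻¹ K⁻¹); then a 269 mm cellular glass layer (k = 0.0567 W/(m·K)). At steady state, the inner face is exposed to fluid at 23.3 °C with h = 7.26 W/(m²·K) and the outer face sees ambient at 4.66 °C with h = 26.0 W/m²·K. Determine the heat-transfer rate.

Treat each layer as a resistance in series:
  R_conv,in = 1/(hA) = 1/(7.26·67.8) = 0.002032 K/W
  R_common brick = L/(kA) = 0.121/(0.630·67.8) = 0.002833 K/W
  R_cellular glass = L/(kA) = 0.269/(0.0567·67.8) = 0.06997 K/W
  R_conv,out = 1/(hA) = 1/(26.0·67.8) = 5.673×10^-4 K/W
ΣR = 0.002032 + 0.002833 + 0.06997 + 5.673×10^-4 = 0.07540 K/W
Q = ΔT/ΣR = (23.3 °C − 4.66 °C)/0.07540 = 247 W

Q = 247 W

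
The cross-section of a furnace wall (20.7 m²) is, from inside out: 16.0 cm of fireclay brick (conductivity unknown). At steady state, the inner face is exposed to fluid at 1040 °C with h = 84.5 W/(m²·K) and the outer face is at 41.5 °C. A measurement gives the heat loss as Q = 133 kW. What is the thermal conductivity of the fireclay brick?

ΣR = ΔT/Q = |1040 − 41.5|/1.33×10^5 = 0.007508 K/W
Known resistances:
  R_conv,in = 1/(hA) = 1/(84.5·20.7) = 5.717×10^-4 K/W
R_fireclay brick = ΣR − ΣR_known = 0.007508 − 5.717×10^-4 = 0.006936 K/W
L/(kA) = 0.006936 ⇒ k = 0.160/(0.006936·20.7) = 1.11 W/m·K

k = 1.11 W/m·K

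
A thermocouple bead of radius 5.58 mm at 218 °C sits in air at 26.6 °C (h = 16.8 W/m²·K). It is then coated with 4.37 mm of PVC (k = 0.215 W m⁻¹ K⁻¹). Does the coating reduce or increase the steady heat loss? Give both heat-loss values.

Critical radius for a sphere: r_cr = 2k/h = 0.0256 m = 2.56 cm.
Outer radius after coating: r₂ = 0.00558 + 0.00437 = 0.00995 m.
Since r₁ < r_cr and r₂ ≤ r_cr, the coating moves toward the maximum at r_cr — heat loss rises.
Bare: R = 1/(4πr₁²h) = 152.1 K/W; Q = 191.4/152.1 = 1.26 W.
Coated: R = R_cond + R_conv = 76.98 K/W; Q = 191.4/76.98 = 2.49 W.

increases: 1.26 → 2.49 W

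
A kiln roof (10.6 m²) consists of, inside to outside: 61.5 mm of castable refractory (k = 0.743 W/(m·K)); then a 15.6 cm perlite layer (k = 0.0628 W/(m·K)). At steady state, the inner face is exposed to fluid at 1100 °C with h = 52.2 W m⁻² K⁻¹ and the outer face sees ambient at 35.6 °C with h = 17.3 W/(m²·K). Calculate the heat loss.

Treat each layer as a resistance in series:
  R_conv,in = 1/(hA) = 1/(52.2·10.6) = 0.001807 K/W
  R_castable refractory = L/(kA) = 0.0615/(0.743·10.6) = 0.007809 K/W
  R_perlite = L/(kA) = 0.156/(0.0628·10.6) = 0.2343 K/W
  R_conv,out = 1/(hA) = 1/(17.3·10.6) = 0.005453 K/W
ΣR = 0.001807 + 0.007809 + 0.2343 + 0.005453 = 0.2494 K/W
Q = ΔT/ΣR = (1100 °C − 35.6 °C)/0.2494 = 4270 W

Q = 4.27 kW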